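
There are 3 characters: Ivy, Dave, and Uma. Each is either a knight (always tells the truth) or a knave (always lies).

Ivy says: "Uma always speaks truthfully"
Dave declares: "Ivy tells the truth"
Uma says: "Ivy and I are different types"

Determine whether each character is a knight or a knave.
Ivy is a knave.
Dave is a knave.
Uma is a knave.

Verification:
- Ivy (knave) says "Uma always speaks truthfully" - this is FALSE (a lie) because Uma is a knave.
- Dave (knave) says "Ivy tells the truth" - this is FALSE (a lie) because Ivy is a knave.
- Uma (knave) says "Ivy and I are different types" - this is FALSE (a lie) because Uma is a knave and Ivy is a knave.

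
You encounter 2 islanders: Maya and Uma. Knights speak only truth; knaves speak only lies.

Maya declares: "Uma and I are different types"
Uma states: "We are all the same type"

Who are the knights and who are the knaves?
Maya is a knight.
Uma is a knave.

Verification:
- Maya (knight) says "Uma and I are different types" - this is TRUE because Maya is a knight and Uma is a knave.
- Uma (knave) says "We are all the same type" - this is FALSE (a lie) because Maya is a knight and Uma is a knave.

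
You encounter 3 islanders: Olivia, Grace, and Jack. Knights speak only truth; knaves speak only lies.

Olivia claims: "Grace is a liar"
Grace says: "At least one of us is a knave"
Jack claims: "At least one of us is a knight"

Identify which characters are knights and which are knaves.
Olivia is a knave.
Grace is a knight.
Jack is a knight.

Verification:
- Olivia (knave) says "Grace is a liar" - this is FALSE (a lie) because Grace is a knight.
- Grace (knight) says "At least one of us is a knave" - this is TRUE because Olivia is a knave.
- Jack (knight) says "At least one of us is a knight" - this is TRUE because Grace and Jack are knights.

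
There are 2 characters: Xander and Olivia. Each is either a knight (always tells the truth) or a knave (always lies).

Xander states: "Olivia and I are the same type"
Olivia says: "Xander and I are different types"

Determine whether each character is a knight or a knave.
Xander is a knave.
Olivia is a knight.

Verification:
- Xander (knave) says "Olivia and I are the same type" - this is FALSE (a lie) because Xander is a knave and Olivia is a knight.
- Olivia (knight) says "Xander and I are different types" - this is TRUE because Olivia is a knight and Xander is a knave.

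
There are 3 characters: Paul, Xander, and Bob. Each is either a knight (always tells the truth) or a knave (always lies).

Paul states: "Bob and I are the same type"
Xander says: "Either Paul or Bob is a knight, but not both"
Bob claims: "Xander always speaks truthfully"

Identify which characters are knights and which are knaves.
Paul is a knave.
Xander is a knight.
Bob is a knight.

Verification:
- Paul (knave) says "Bob and I are the same type" - this is FALSE (a lie) because Paul is a knave and Bob is a knight.
- Xander (knight) says "Either Paul or Bob is a knight, but not both" - this is TRUE because Paul is a knave and Bob is a knight.
- Bob (knight) says "Xander always speaks truthfully" - this is TRUE because Xander is a knight.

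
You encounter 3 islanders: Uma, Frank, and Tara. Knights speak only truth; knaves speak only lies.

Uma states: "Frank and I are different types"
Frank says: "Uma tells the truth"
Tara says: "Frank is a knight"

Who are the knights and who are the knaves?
Uma is a knave.
Frank is a knave.
Tara is a knave.

Verification:
- Uma (knave) says "Frank and I are different types" - this is FALSE (a lie) because Uma is a knave and Frank is a knave.
- Frank (knave) says "Uma tells the truth" - this is FALSE (a lie) because Uma is a knave.
- Tara (knave) says "Frank is a knight" - this is FALSE (a lie) because Frank is a knave.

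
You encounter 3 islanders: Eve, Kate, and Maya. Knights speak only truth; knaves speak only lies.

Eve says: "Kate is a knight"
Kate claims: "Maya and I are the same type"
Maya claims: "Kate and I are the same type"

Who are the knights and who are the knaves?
Eve is a knight.
Kate is a knight.
Maya is a knight.

Verification:
- Eve (knight) says "Kate is a knight" - this is TRUE because Kate is a knight.
- Kate (knight) says "Maya and I are the same type" - this is TRUE because Kate is a knight and Maya is a knight.
- Maya (knight) says "Kate and I are the same type" - this is TRUE because Maya is a knight and Kate is a knight.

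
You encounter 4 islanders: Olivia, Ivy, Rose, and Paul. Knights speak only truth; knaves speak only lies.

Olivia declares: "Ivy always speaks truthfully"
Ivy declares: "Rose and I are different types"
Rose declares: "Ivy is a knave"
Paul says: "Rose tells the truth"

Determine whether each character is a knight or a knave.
Olivia is a knight.
Ivy is a knight.
Rose is a knave.
Paul is a knave.

Verification:
- Olivia (knight) says "Ivy always speaks truthfully" - this is TRUE because Ivy is a knight.
- Ivy (knight) says "Rose and I are different types" - this is TRUE because Ivy is a knight and Rose is a knave.
- Rose (knave) says "Ivy is a knave" - this is FALSE (a lie) because Ivy is a knight.
- Paul (knave) says "Rose tells the truth" - this is FALSE (a lie) because Rose is a knave.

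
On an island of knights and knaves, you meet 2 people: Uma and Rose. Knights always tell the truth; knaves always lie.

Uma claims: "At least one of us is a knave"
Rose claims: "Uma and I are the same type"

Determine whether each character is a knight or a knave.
Uma is a knight.
Rose is a knave.

Verification:
- Uma (knight) says "At least one of us is a knave" - this is TRUE because Rose is a knave.
- Rose (knave) says "Uma and I are the same type" - this is FALSE (a lie) because Rose is a knave and Uma is a knight.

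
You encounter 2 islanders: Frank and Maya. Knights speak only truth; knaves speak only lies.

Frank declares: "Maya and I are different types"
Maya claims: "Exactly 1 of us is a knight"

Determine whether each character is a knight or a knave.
Frank is a knave.
Maya is a knave.

Verification:
- Frank (knave) says "Maya and I are different types" - this is FALSE (a lie) because Frank is a knave and Maya is a knave.
- Maya (knave) says "Exactly 1 of us is a knight" - this is FALSE (a lie) because there are 0 knights.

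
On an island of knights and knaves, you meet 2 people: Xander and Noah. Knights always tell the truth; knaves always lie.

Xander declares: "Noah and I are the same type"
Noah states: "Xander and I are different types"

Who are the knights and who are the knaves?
Xander is a knave.
Noah is a knight.

Verification:
- Xander (knave) says "Noah and I are the same type" - this is FALSE (a lie) because Xander is a knave and Noah is a knight.
- Noah (knight) says "Xander and I are different types" - this is TRUE because Noah is a knight and Xander is a knave.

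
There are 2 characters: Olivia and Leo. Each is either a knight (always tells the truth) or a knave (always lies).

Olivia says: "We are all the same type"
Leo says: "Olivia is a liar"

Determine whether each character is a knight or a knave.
Olivia is a knave.
Leo is a knight.

Verification:
- Olivia (knave) says "We are all the same type" - this is FALSE (a lie) because Leo is a knight and Olivia is a knave.
- Leo (knight) says "Olivia is a liar" - this is TRUE because Olivia is a knave.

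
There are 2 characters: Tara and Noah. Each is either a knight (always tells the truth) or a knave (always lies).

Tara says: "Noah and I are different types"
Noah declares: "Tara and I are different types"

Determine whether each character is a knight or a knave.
Tara is a knave.
Noah is a knave.

Verification:
- Tara (knave) says "Noah and I are different types" - this is FALSE (a lie) because Tara is a knave and Noah is a knave.
- Noah (knave) says "Tara and I are different types" - this is FALSE (a lie) because Noah is a knave and Tara is a knave.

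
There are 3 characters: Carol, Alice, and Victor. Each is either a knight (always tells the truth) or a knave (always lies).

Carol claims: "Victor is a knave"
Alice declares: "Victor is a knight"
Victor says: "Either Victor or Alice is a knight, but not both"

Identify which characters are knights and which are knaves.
Carol is a knight.
Alice is a knave.
Victor is a knave.

Verification:
- Carol (knight) says "Victor is a knave" - this is TRUE because Victor is a knave.
- Alice (knave) says "Victor is a knight" - this is FALSE (a lie) because Victor is a knave.
- Victor (knave) says "Either Victor or Alice is a knight, but not both" - this is FALSE (a lie) because Victor is a knave and Alice is a knave.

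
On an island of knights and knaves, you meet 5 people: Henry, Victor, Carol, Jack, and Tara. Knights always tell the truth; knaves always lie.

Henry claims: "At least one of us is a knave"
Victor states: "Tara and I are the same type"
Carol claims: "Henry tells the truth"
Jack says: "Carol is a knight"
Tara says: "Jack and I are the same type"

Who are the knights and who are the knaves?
Henry is a knight.
Victor is a knave.
Carol is a knight.
Jack is a knight.
Tara is a knight.

Verification:
- Henry (knight) says "At least one of us is a knave" - this is TRUE because Victor is a knave.
- Victor (knave) says "Tara and I are the same type" - this is FALSE (a lie) because Victor is a knave and Tara is a knight.
- Carol (knight) says "Henry tells the truth" - this is TRUE because Henry is a knight.
- Jack (knight) says "Carol is a knight" - this is TRUE because Carol is a knight.
- Tara (knight) says "Jack and I are the same type" - this is TRUE because Tara is a knight and Jack is a knight.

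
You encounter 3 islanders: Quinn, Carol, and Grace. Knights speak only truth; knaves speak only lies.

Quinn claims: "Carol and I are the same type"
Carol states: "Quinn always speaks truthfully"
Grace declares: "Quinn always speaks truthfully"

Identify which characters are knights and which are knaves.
Quinn is a knight.
Carol is a knight.
Grace is a knight.

Verification:
- Quinn (knight) says "Carol and I are the same type" - this is TRUE because Quinn is a knight and Carol is a knight.
- Carol (knight) says "Quinn always speaks truthfully" - this is TRUE because Quinn is a knight.
- Grace (knight) says "Quinn always speaks truthfully" - this is TRUE because Quinn is a knight.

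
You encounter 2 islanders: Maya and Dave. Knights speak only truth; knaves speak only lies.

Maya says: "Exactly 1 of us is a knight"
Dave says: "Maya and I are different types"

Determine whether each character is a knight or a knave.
Maya is a knave.
Dave is a knave.

Verification:
- Maya (knave) says "Exactly 1 of us is a knight" - this is FALSE (a lie) because there are 0 knights.
- Dave (knave) says "Maya and I are different types" - this is FALSE (a lie) because Dave is a knave and Maya is a knave.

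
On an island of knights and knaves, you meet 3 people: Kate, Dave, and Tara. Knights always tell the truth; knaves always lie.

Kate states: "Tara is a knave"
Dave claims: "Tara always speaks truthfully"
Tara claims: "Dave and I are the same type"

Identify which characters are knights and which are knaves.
Kate is a knave.
Dave is a knight.
Tara is a knight.

Verification:
- Kate (knave) says "Tara is a knave" - this is FALSE (a lie) because Tara is a knight.
- Dave (knight) says "Tara always speaks truthfully" - this is TRUE because Tara is a knight.
- Tara (knight) says "Dave and I are the same type" - this is TRUE because Tara is a knight and Dave is a knight.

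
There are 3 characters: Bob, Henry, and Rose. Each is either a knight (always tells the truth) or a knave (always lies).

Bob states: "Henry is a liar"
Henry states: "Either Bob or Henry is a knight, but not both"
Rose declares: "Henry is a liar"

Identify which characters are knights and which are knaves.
Bob is a knave.
Henry is a knight.
Rose is a knave.

Verification:
- Bob (knave) says "Henry is a liar" - this is FALSE (a lie) because Henry is a knight.
- Henry (knight) says "Either Bob or Henry is a knight, but not both" - this is TRUE because Bob is a knave and Henry is a knight.
- Rose (knave) says "Henry is a liar" - this is FALSE (a lie) because Henry is a knight.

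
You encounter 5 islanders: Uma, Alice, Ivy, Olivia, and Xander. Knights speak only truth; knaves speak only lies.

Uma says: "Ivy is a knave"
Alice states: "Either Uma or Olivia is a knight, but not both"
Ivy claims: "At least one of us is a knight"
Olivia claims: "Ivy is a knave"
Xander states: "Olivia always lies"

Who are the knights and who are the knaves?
Uma is a knave.
Alice is a knave.
Ivy is a knight.
Olivia is a knave.
Xander is a knight.

Verification:
- Uma (knave) says "Ivy is a knave" - this is FALSE (a lie) because Ivy is a knight.
- Alice (knave) says "Either Uma or Olivia is a knight, but not both" - this is FALSE (a lie) because Uma is a knave and Olivia is a knave.
- Ivy (knight) says "At least one of us is a knight" - this is TRUE because Ivy and Xander are knights.
- Olivia (knave) says "Ivy is a knave" - this is FALSE (a lie) because Ivy is a knight.
- Xander (knight) says "Olivia always lies" - this is TRUE because Olivia is a knave.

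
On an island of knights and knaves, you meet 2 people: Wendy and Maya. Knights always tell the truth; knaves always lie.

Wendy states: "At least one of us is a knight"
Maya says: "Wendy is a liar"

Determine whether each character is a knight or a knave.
Wendy is a knight.
Maya is a knave.

Verification:
- Wendy (knight) says "At least one of us is a knight" - this is TRUE because Wendy is a knight.
- Maya (knave) says "Wendy is a liar" - this is FALSE (a lie) because Wendy is a knight.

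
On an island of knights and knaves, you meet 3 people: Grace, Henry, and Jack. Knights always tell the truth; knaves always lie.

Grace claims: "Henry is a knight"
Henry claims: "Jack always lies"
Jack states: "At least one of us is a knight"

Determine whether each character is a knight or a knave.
Grace is a knave.
Henry is a knave.
Jack is a knight.

Verification:
- Grace (knave) says "Henry is a knight" - this is FALSE (a lie) because Henry is a knave.
- Henry (knave) says "Jack always lies" - this is FALSE (a lie) because Jack is a knight.
- Jack (knight) says "At least one of us is a knight" - this is TRUE because Jack is a knight.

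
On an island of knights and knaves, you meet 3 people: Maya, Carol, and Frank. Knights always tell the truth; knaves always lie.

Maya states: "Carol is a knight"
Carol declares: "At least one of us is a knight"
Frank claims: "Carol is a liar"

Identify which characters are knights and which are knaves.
Maya is a knight.
Carol is a knight.
Frank is a knave.

Verification:
- Maya (knight) says "Carol is a knight" - this is TRUE because Carol is a knight.
- Carol (knight) says "At least one of us is a knight" - this is TRUE because Maya and Carol are knights.
- Frank (knave) says "Carol is a liar" - this is FALSE (a lie) because Carol is a knight.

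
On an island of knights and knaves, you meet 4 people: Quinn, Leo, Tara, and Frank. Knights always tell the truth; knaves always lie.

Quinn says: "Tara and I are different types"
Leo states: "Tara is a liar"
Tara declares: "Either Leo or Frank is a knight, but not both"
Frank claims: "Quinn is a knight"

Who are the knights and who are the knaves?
Quinn is a knight.
Leo is a knight.
Tara is a knave.
Frank is a knight.

Verification:
- Quinn (knight) says "Tara and I are different types" - this is TRUE because Quinn is a knight and Tara is a knave.
- Leo (knight) says "Tara is a liar" - this is TRUE because Tara is a knave.
- Tara (knave) says "Either Leo or Frank is a knight, but not both" - this is FALSE (a lie) because Leo is a knight and Frank is a knight.
- Frank (knight) says "Quinn is a knight" - this is TRUE because Quinn is a knight.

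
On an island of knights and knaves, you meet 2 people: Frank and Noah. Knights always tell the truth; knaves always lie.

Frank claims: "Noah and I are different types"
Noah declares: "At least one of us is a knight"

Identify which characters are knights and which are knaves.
Frank is a knave.
Noah is a knave.

Verification:
- Frank (knave) says "Noah and I are different types" - this is FALSE (a lie) because Frank is a knave and Noah is a knave.
- Noah (knave) says "At least one of us is a knight" - this is FALSE (a lie) because no one is a knight.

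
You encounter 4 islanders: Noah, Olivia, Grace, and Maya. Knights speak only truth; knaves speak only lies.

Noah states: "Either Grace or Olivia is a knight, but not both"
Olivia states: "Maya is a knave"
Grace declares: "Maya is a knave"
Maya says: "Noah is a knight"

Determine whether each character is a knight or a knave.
Noah is a knave.
Olivia is a knight.
Grace is a knight.
Maya is a knave.

Verification:
- Noah (knave) says "Either Grace or Olivia is a knight, but not both" - this is FALSE (a lie) because Grace is a knight and Olivia is a knight.
- Olivia (knight) says "Maya is a knave" - this is TRUE because Maya is a knave.
- Grace (knight) says "Maya is a knave" - this is TRUE because Maya is a knave.
- Maya (knave) says "Noah is a knight" - this is FALSE (a lie) because Noah is a knave.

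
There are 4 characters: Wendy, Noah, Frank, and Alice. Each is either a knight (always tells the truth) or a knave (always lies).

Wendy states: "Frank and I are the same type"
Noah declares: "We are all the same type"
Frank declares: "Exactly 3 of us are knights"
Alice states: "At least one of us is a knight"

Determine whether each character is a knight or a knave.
Wendy is a knight.
Noah is a knave.
Frank is a knight.
Alice is a knight.

Verification:
- Wendy (knight) says "Frank and I are the same type" - this is TRUE because Wendy is a knight and Frank is a knight.
- Noah (knave) says "We are all the same type" - this is FALSE (a lie) because Wendy, Frank, and Alice are knights and Noah is a knave.
- Frank (knight) says "Exactly 3 of us are knights" - this is TRUE because there are 3 knights.
- Alice (knight) says "At least one of us is a knight" - this is TRUE because Wendy, Frank, and Alice are knights.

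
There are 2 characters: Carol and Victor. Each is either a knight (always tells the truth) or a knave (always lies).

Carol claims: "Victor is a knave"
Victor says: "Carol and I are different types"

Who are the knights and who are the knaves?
Carol is a knave.
Victor is a knight.

Verification:
- Carol (knave) says "Victor is a knave" - this is FALSE (a lie) because Victor is a knight.
- Victor (knight) says "Carol and I are different types" - this is TRUE because Victor is a knight and Carol is a knave.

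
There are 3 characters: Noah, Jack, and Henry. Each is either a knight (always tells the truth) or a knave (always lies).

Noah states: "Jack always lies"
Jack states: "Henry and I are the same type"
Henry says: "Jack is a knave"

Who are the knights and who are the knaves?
Noah is a knight.
Jack is a knave.
Henry is a knight.

Verification:
- Noah (knight) says "Jack always lies" - this is TRUE because Jack is a knave.
- Jack (knave) says "Henry and I are the same type" - this is FALSE (a lie) because Jack is a knave and Henry is a knight.
- Henry (knight) says "Jack is a knave" - this is TRUE because Jack is a knave.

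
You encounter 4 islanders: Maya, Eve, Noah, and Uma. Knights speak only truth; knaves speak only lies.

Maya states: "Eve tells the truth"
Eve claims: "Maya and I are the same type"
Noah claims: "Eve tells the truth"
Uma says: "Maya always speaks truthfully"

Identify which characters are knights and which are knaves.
Maya is a knight.
Eve is a knight.
Noah is a knight.
Uma is a knight.

Verification:
- Maya (knight) says "Eve tells the truth" - this is TRUE because Eve is a knight.
- Eve (knight) says "Maya and I are the same type" - this is TRUE because Eve is a knight and Maya is a knight.
- Noah (knight) says "Eve tells the truth" - this is TRUE because Eve is a knight.
- Uma (knight) says "Maya always speaks truthfully" - this is TRUE because Maya is a knight.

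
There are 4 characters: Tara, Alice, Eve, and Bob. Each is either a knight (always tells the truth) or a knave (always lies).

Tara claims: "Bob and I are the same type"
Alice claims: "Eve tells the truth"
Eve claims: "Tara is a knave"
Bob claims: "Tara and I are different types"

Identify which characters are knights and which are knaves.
Tara is a knave.
Alice is a knight.
Eve is a knight.
Bob is a knight.

Verification:
- Tara (knave) says "Bob and I are the same type" - this is FALSE (a lie) because Tara is a knave and Bob is a knight.
- Alice (knight) says "Eve tells the truth" - this is TRUE because Eve is a knight.
- Eve (knight) says "Tara is a knave" - this is TRUE because Tara is a knave.
- Bob (knight) says "Tara and I are different types" - this is TRUE because Bob is a knight and Tara is a knave.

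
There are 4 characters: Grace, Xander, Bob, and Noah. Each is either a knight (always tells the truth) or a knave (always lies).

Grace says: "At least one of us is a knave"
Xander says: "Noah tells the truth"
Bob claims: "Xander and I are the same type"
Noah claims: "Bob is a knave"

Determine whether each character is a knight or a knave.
Grace is a knight.
Xander is a knight.
Bob is a knave.
Noah is a knight.

Verification:
- Grace (knight) says "At least one of us is a knave" - this is TRUE because Bob is a knave.
- Xander (knight) says "Noah tells the truth" - this is TRUE because Noah is a knight.
- Bob (knave) says "Xander and I are the same type" - this is FALSE (a lie) because Bob is a knave and Xander is a knight.
- Noah (knight) says "Bob is a knave" - this is TRUE because Bob is a knave.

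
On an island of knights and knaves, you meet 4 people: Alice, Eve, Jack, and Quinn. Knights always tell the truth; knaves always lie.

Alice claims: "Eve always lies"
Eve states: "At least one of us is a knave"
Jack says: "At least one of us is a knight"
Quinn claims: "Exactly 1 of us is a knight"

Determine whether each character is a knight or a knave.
Alice is a knave.
Eve is a knight.
Jack is a knight.
Quinn is a knave.

Verification:
- Alice (knave) says "Eve always lies" - this is FALSE (a lie) because Eve is a knight.
- Eve (knight) says "At least one of us is a knave" - this is TRUE because Alice and Quinn are knaves.
- Jack (knight) says "At least one of us is a knight" - this is TRUE because Eve and Jack are knights.
- Quinn (knave) says "Exactly 1 of us is a knight" - this is FALSE (a lie) because there are 2 knights.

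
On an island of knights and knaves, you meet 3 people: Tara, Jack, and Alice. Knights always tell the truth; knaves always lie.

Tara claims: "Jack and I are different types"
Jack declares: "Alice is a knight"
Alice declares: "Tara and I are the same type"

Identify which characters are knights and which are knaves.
Tara is a knight.
Jack is a knave.
Alice is a knave.

Verification:
- Tara (knight) says "Jack and I are different types" - this is TRUE because Tara is a knight and Jack is a knave.
- Jack (knave) says "Alice is a knight" - this is FALSE (a lie) because Alice is a knave.
- Alice (knave) says "Tara and I are the same type" - this is FALSE (a lie) because Alice is a knave and Tara is a knight.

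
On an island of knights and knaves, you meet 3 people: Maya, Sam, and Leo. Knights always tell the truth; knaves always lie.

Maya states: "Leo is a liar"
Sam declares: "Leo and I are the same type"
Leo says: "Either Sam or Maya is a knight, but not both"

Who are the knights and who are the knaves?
Maya is a knave.
Sam is a knight.
Leo is a knight.

Verification:
- Maya (knave) says "Leo is a liar" - this is FALSE (a lie) because Leo is a knight.
- Sam (knight) says "Leo and I are the same type" - this is TRUE because Sam is a knight and Leo is a knight.
- Leo (knight) says "Either Sam or Maya is a knight, but not both" - this is TRUE because Sam is a knight and Maya is a knave.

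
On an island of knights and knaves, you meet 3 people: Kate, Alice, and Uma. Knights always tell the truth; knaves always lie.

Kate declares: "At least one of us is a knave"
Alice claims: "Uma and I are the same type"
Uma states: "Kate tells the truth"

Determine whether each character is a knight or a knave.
Kate is a knight.
Alice is a knave.
Uma is a knight.

Verification:
- Kate (knight) says "At least one of us is a knave" - this is TRUE because Alice is a knave.
- Alice (knave) says "Uma and I are the same type" - this is FALSE (a lie) because Alice is a knave and Uma is a knight.
- Uma (knight) says "Kate tells the truth" - this is TRUE because Kate is a knight.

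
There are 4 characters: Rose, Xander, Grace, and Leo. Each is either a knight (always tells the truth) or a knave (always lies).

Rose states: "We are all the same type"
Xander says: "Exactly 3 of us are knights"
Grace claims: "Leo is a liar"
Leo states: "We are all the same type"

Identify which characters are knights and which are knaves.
Rose is a knave.
Xander is a knave.
Grace is a knight.
Leo is a knave.

Verification:
- Rose (knave) says "We are all the same type" - this is FALSE (a lie) because Grace is a knight and Rose, Xander, and Leo are knaves.
- Xander (knave) says "Exactly 3 of us are knights" - this is FALSE (a lie) because there are 1 knights.
- Grace (knight) says "Leo is a liar" - this is TRUE because Leo is a knave.
- Leo (knave) says "We are all the same type" - this is FALSE (a lie) because Grace is a knight and Rose, Xander, and Leo are knaves.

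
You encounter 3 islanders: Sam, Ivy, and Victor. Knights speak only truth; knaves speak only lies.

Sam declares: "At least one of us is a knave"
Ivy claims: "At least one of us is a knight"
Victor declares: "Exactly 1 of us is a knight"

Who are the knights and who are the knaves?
Sam is a knight.
Ivy is a knight.
Victor is a knave.

Verification:
- Sam (knight) says "At least one of us is a knave" - this is TRUE because Victor is a knave.
- Ivy (knight) says "At least one of us is a knight" - this is TRUE because Sam and Ivy are knights.
- Victor (knave) says "Exactly 1 of us is a knight" - this is FALSE (a lie) because there are 2 knights.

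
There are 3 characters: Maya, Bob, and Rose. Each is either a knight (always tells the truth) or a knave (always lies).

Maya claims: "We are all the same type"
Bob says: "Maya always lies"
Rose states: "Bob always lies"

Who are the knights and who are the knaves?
Maya is a knave.
Bob is a knight.
Rose is a knave.

Verification:
- Maya (knave) says "We are all the same type" - this is FALSE (a lie) because Bob is a knight and Maya and Rose are knaves.
- Bob (knight) says "Maya always lies" - this is TRUE because Maya is a knave.
- Rose (knave) says "Bob always lies" - this is FALSE (a lie) because Bob is a knight.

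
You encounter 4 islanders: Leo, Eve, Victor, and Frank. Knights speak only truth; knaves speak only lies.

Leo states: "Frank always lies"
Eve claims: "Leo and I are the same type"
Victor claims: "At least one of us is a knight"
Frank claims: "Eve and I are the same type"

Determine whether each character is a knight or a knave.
Leo is a knight.
Eve is a knight.
Victor is a knight.
Frank is a knave.

Verification:
- Leo (knight) says "Frank always lies" - this is TRUE because Frank is a knave.
- Eve (knight) says "Leo and I are the same type" - this is TRUE because Eve is a knight and Leo is a knight.
- Victor (knight) says "At least one of us is a knight" - this is TRUE because Leo, Eve, and Victor are knights.
- Frank (knave) says "Eve and I are the same type" - this is FALSE (a lie) because Frank is a knave and Eve is a knight.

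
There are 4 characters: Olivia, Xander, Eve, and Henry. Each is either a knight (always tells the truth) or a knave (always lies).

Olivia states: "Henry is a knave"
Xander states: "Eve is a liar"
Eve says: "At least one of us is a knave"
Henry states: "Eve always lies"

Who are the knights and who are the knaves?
Olivia is a knight.
Xander is a knave.
Eve is a knight.
Henry is a knave.

Verification:
- Olivia (knight) says "Henry is a knave" - this is TRUE because Henry is a knave.
- Xander (knave) says "Eve is a liar" - this is FALSE (a lie) because Eve is a knight.
- Eve (knight) says "At least one of us is a knave" - this is TRUE because Xander and Henry are knaves.
- Henry (knave) says "Eve always lies" - this is FALSE (a lie) because Eve is a knight.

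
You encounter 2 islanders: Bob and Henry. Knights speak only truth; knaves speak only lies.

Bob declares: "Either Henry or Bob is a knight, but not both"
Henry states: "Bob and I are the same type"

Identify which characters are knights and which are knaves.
Bob is a knight.
Henry is a knave.

Verification:
- Bob (knight) says "Either Henry or Bob is a knight, but not both" - this is TRUE because Henry is a knave and Bob is a knight.
- Henry (knave) says "Bob and I are the same type" - this is FALSE (a lie) because Henry is a knave and Bob is a knight.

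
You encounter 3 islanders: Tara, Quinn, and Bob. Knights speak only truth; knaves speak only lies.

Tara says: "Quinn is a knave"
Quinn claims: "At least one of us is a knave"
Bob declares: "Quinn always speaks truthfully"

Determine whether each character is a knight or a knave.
Tara is a knave.
Quinn is a knight.
Bob is a knight.

Verification:
- Tara (knave) says "Quinn is a knave" - this is FALSE (a lie) because Quinn is a knight.
- Quinn (knight) says "At least one of us is a knave" - this is TRUE because Tara is a knave.
- Bob (knight) says "Quinn always speaks truthfully" - this is TRUE because Quinn is a knight.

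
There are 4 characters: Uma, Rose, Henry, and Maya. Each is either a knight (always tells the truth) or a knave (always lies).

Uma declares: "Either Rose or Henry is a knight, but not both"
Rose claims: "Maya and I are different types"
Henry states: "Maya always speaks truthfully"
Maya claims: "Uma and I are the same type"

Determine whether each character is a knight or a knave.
Uma is a knight.
Rose is a knight.
Henry is a knave.
Maya is a knave.

Verification:
- Uma (knight) says "Either Rose or Henry is a knight, but not both" - this is TRUE because Rose is a knight and Henry is a knave.
- Rose (knight) says "Maya and I are different types" - this is TRUE because Rose is a knight and Maya is a knave.
- Henry (knave) says "Maya always speaks truthfully" - this is FALSE (a lie) because Maya is a knave.
- Maya (knave) says "Uma and I are the same type" - this is FALSE (a lie) because Maya is a knave and Uma is a knight.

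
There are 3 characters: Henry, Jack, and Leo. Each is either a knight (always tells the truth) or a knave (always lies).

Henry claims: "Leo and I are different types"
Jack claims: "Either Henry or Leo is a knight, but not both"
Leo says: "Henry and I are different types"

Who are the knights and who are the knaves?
Henry is a knave.
Jack is a knave.
Leo is a knave.

Verification:
- Henry (knave) says "Leo and I are different types" - this is FALSE (a lie) because Henry is a knave and Leo is a knave.
- Jack (knave) says "Either Henry or Leo is a knight, but not both" - this is FALSE (a lie) because Henry is a knave and Leo is a knave.
- Leo (knave) says "Henry and I are different types" - this is FALSE (a lie) because Leo is a knave and Henry is a knave.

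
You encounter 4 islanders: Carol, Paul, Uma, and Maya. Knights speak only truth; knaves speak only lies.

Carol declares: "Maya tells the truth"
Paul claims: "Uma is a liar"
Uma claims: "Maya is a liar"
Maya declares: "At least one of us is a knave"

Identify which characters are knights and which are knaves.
Carol is a knight.
Paul is a knight.
Uma is a knave.
Maya is a knight.

Verification:
- Carol (knight) says "Maya tells the truth" - this is TRUE because Maya is a knight.
- Paul (knight) says "Uma is a liar" - this is TRUE because Uma is a knave.
- Uma (knave) says "Maya is a liar" - this is FALSE (a lie) because Maya is a knight.
- Maya (knight) says "At least one of us is a knave" - this is TRUE because Uma is a knave.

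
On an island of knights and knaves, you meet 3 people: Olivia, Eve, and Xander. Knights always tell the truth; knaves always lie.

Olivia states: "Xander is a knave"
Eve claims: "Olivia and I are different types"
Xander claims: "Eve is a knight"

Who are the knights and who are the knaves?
Olivia is a knave.
Eve is a knight.
Xander is a knight.

Verification:
- Olivia (knave) says "Xander is a knave" - this is FALSE (a lie) because Xander is a knight.
- Eve (knight) says "Olivia and I are different types" - this is TRUE because Eve is a knight and Olivia is a knave.
- Xander (knight) says "Eve is a knight" - this is TRUE because Eve is a knight.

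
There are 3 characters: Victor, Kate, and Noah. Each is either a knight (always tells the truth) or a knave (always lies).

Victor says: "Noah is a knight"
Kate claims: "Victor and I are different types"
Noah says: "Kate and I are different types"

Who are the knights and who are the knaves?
Victor is a knave.
Kate is a knave.
Noah is a knave.

Verification:
- Victor (knave) says "Noah is a knight" - this is FALSE (a lie) because Noah is a knave.
- Kate (knave) says "Victor and I are different types" - this is FALSE (a lie) because Kate is a knave and Victor is a knave.
- Noah (knave) says "Kate and I are different types" - this is FALSE (a lie) because Noah is a knave and Kate is a knave.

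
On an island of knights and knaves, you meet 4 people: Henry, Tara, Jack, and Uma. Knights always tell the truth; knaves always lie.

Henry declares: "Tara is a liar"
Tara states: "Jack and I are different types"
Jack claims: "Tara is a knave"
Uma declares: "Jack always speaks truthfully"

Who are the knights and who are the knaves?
Henry is a knave.
Tara is a knight.
Jack is a knave.
Uma is a knave.

Verification:
- Henry (knave) says "Tara is a liar" - this is FALSE (a lie) because Tara is a knight.
- Tara (knight) says "Jack and I are different types" - this is TRUE because Tara is a knight and Jack is a knave.
- Jack (knave) says "Tara is a knave" - this is FALSE (a lie) because Tara is a knight.
- Uma (knave) says "Jack always speaks truthfully" - this is FALSE (a lie) because Jack is a knave.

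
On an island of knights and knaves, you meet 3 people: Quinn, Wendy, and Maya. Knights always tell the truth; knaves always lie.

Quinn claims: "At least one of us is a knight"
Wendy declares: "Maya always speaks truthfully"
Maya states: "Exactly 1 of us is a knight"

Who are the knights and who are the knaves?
Quinn is a knave.
Wendy is a knave.
Maya is a knave.

Verification:
- Quinn (knave) says "At least one of us is a knight" - this is FALSE (a lie) because no one is a knight.
- Wendy (knave) says "Maya always speaks truthfully" - this is FALSE (a lie) because Maya is a knave.
- Maya (knave) says "Exactly 1 of us is a knight" - this is FALSE (a lie) because there are 0 knights.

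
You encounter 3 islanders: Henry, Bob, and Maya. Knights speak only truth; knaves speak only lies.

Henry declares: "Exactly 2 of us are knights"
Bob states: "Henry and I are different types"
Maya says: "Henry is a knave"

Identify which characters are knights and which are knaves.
Henry is a knave.
Bob is a knave.
Maya is a knight.

Verification:
- Henry (knave) says "Exactly 2 of us are knights" - this is FALSE (a lie) because there are 1 knights.
- Bob (knave) says "Henry and I are different types" - this is FALSE (a lie) because Bob is a knave and Henry is a knave.
- Maya (knight) says "Henry is a knave" - this is TRUE because Henry is a knave.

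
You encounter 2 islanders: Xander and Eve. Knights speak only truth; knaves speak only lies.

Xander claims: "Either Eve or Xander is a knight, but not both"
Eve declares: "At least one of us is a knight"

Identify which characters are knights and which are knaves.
Xander is a knave.
Eve is a knave.

Verification:
- Xander (knave) says "Either Eve or Xander is a knight, but not both" - this is FALSE (a lie) because Eve is a knave and Xander is a knave.
- Eve (knave) says "At least one of us is a knight" - this is FALSE (a lie) because no one is a knight.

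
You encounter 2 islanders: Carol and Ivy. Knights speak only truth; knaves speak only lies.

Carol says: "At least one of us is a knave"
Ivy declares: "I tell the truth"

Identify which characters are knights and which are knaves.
Carol is a knight.
Ivy is a knave.

Verification:
- Carol (knight) says "At least one of us is a knave" - this is TRUE because Ivy is a knave.
- Ivy (knave) says "I tell the truth" - this is FALSE (a lie) because Ivy is a knave.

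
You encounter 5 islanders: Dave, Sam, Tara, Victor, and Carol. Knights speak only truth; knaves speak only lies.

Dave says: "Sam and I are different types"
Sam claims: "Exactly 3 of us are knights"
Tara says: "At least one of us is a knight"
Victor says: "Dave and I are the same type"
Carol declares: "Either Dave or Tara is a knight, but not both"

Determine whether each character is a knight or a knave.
Dave is a knight.
Sam is a knave.
Tara is a knight.
Victor is a knave.
Carol is a knave.

Verification:
- Dave (knight) says "Sam and I are different types" - this is TRUE because Dave is a knight and Sam is a knave.
- Sam (knave) says "Exactly 3 of us are knights" - this is FALSE (a lie) because there are 2 knights.
- Tara (knight) says "At least one of us is a knight" - this is TRUE because Dave and Tara are knights.
- Victor (knave) says "Dave and I are the same type" - this is FALSE (a lie) because Victor is a knave and Dave is a knight.
- Carol (knave) says "Either Dave or Tara is a knight, but not both" - this is FALSE (a lie) because Dave is a knight and Tara is a knight.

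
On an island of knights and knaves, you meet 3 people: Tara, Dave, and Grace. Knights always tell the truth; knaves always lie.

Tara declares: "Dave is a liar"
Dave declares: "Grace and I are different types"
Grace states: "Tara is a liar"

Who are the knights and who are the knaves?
Tara is a knight.
Dave is a knave.
Grace is a knave.

Verification:
- Tara (knight) says "Dave is a liar" - this is TRUE because Dave is a knave.
- Dave (knave) says "Grace and I are different types" - this is FALSE (a lie) because Dave is a knave and Grace is a knave.
- Grace (knave) says "Tara is a liar" - this is FALSE (a lie) because Tara is a knight.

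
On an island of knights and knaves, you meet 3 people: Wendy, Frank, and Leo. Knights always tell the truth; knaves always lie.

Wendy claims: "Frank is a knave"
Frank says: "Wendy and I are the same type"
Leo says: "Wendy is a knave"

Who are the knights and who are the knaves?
Wendy is a knight.
Frank is a knave.
Leo is a knave.

Verification:
- Wendy (knight) says "Frank is a knave" - this is TRUE because Frank is a knave.
- Frank (knave) says "Wendy and I are the same type" - this is FALSE (a lie) because Frank is a knave and Wendy is a knight.
- Leo (knave) says "Wendy is a knave" - this is FALSE (a lie) because Wendy is a knight.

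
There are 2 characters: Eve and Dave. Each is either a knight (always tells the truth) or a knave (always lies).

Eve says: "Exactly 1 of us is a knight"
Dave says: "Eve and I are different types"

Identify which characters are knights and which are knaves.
Eve is a knave.
Dave is a knave.

Verification:
- Eve (knave) says "Exactly 1 of us is a knight" - this is FALSE (a lie) because there are 0 knights.
- Dave (knave) says "Eve and I are different types" - this is FALSE (a lie) because Dave is a knave and Eve is a knave.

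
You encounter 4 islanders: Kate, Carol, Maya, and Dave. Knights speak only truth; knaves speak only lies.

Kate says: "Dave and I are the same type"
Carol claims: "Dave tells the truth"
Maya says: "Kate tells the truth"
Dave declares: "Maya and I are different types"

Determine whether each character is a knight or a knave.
Kate is a knave.
Carol is a knight.
Maya is a knave.
Dave is a knight.

Verification:
- Kate (knave) says "Dave and I are the same type" - this is FALSE (a lie) because Kate is a knave and Dave is a knight.
- Carol (knight) says "Dave tells the truth" - this is TRUE because Dave is a knight.
- Maya (knave) says "Kate tells the truth" - this is FALSE (a lie) because Kate is a knave.
- Dave (knight) says "Maya and I are different types" - this is TRUE because Dave is a knight and Maya is a knave.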